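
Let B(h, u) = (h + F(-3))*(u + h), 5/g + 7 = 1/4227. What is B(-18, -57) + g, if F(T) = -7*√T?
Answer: 39922665/29588 + 525*I*√3 ≈ 1349.3 + 909.33*I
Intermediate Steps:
g = -21135/29588 (g = 5/(-7 + 1/4227) = 5/(-29588/4227) = 5*(-4227/29588) = -21135/29588 ≈ -0.71431)
B(h, u) = (h + u)*(h - 7*I*√3) (B(h, u) = (h - 7*I*√3)*(u + h) = (h - 7*I*√3)*(h + u) = (h + u)*(h - 7*I*√3))
B(-18, -57) + g = ((-18)² - 18*(-57) - 7*I*(-18)*√3 - 7*I*(-57)*√3) - 21135/29588 = (324 + 1026 + 126*I*√3 + 399*I*√3) - 21135/29588 = (1350 + 525*I*√3) - 21135/29588 = 39922665/29588 + 525*I*√3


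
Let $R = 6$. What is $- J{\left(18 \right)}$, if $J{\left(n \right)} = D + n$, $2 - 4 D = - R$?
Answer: $-20$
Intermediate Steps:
$D = 2$ ($D = \frac{1}{2} - \frac{\left(-1\right) 6}{4} = \frac{1}{2} - - \frac{3}{2} = \frac{1}{2} + \frac{3}{2} = 2$)
$J{\left(n \right)} = 2 + n$
$- J{\left(18 \right)} = - (2 + 18) = \left(-1\right) 20 = -20$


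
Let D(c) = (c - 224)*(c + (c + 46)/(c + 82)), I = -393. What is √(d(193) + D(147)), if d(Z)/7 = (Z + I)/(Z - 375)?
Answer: 2*I*√25205482003/2977 ≈ 106.66*I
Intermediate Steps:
d(Z) = 7*(-393 + Z)/(-375 + Z) (d(Z) = 7*((Z - 393)/(Z - 375)) = 7*((-393 + Z)/(-375 + Z)) = 7*(-393 + Z)/(-375 + Z))
D(c) = (-224 + c)*(c + (46 + c)/(82 + c))
√(d(193) + D(147)) = √(7*(-393 + 193)/(-375 + 193) + (-10304 + 147³ - 18546*147 - 141*147²)/(82 + 147)) = √(7*(-200)/(-182) + (-10304 + 3176523 - 2726262 - 141*21609)/229) = √(7*(-1/182)*(-200) + (-10304 + 3176523 - 2726262 - 3046869)/229) = √(100/13 + (1/229)*(-2606912)) = √(100/13 - 2606912/229) = √(-33866956/2977) = 2*I*√25205482003/2977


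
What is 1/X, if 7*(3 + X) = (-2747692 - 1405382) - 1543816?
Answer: -7/5696911 ≈ -1.2287e-6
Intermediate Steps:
X = -5696911/7 (X = -3 + ((-2747692 - 1405382) - 1543816)/7 = -3 + (-4153074 - 1543816)/7 = -3 + (1/7)*(-5696890) = -3 - 5696890/7 = -5696911/7 ≈ -8.1384e+5)
1/X = 1/(-5696911/7) = -7/5696911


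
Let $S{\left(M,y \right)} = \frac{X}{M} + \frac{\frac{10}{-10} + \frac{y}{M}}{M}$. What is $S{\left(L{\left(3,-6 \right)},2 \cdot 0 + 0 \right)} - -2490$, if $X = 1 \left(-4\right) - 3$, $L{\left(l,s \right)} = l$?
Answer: $\frac{7462}{3} \approx 2487.3$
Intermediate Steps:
$X = -7$ ($X = -4 - 3 = -7$)
$S{\left(M,y \right)} = - \frac{7}{M} + \frac{-1 + \frac{y}{M}}{M}$ ($S{\left(M,y \right)} = - \frac{7}{M} + \frac{\frac{10}{-10} + \frac{y}{M}}{M} = - \frac{7}{M} + \frac{10 \left(- \frac{1}{10}\right) + \frac{y}{M}}{M} = - \frac{7}{M} + \frac{-1 + \frac{y}{M}}{M}$)
$S{\left(L{\left(3,-6 \right)},2 \cdot 0 + 0 \right)} - -2490 = \frac{\left(2 \cdot 0 + 0\right) - 24}{9} - -2490 = \frac{\left(0 + 0\right) - 24}{9} + 2490 = \frac{0 - 24}{9} + 2490 = \frac{1}{9} \left(-24\right) + 2490 = - \frac{8}{3} + 2490 = \frac{7462}{3}$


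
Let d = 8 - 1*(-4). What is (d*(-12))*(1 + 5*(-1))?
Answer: 576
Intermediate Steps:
d = 12 (d = 8 + 4 = 12)
(d*(-12))*(1 + 5*(-1)) = (12*(-12))*(1 + 5*(-1)) = -144*(1 - 5) = -144*(-4) = 576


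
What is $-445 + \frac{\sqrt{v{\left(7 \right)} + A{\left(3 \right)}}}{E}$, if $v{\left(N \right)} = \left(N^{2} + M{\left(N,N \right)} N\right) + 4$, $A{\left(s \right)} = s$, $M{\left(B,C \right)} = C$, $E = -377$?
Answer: $-445 - \frac{\sqrt{105}}{377} \approx -445.03$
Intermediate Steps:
$v{\left(N \right)} = 4 + 2 N^{2}$ ($v{\left(N \right)} = \left(N^{2} + N N\right) + 4 = \left(N^{2} + N^{2}\right) + 4 = 2 N^{2} + 4 = 4 + 2 N^{2}$)
$-445 + \frac{\sqrt{v{\left(7 \right)} + A{\left(3 \right)}}}{E} = -445 + \frac{\sqrt{\left(4 + 2 \cdot 7^{2}\right) + 3}}{-377} = -445 + \sqrt{\left(4 + 2 \cdot 49\right) + 3} \left(- \frac{1}{377}\right) = -445 + \sqrt{\left(4 + 98\right) + 3} \left(- \frac{1}{377}\right) = -445 + \sqrt{102 + 3} \left(- \frac{1}{377}\right) = -445 + \sqrt{105} \left(- \frac{1}{377}\right) = -445 - \frac{\sqrt{105}}{377}$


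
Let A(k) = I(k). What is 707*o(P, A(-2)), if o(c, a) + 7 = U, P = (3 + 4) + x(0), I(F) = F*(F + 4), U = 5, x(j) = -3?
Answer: -1414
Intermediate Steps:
I(F) = F*(4 + F)
A(k) = k*(4 + k)
P = 4 (P = (3 + 4) - 3 = 7 - 3 = 4)
o(c, a) = -2 (o(c, a) = -7 + 5 = -2)
707*o(P, A(-2)) = 707*(-2) = -1414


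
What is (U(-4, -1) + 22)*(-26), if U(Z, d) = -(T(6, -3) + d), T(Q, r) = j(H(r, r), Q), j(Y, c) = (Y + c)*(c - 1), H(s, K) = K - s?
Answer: 182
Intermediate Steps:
j(Y, c) = (-1 + c)*(Y + c) (j(Y, c) = (Y + c)*(-1 + c) = (-1 + c)*(Y + c))
T(Q, r) = Q**2 - Q (T(Q, r) = Q**2 - (r - r) - Q + (r - r)*Q = Q**2 - 1*0 - Q + 0*Q = Q**2 + 0 - Q + 0 = Q**2 - Q)
U(Z, d) = -30 - d (U(Z, d) = -(6*(-1 + 6) + d) = -(6*5 + d) = -(30 + d) = -30 - d)
(U(-4, -1) + 22)*(-26) = ((-30 - 1*(-1)) + 22)*(-26) = ((-30 + 1) + 22)*(-26) = (-29 + 22)*(-26) = -7*(-26) = 182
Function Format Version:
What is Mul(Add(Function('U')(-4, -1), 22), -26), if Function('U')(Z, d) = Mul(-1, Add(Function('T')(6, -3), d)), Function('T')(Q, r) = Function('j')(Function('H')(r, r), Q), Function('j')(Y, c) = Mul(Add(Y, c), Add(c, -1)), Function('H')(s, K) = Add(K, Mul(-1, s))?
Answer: 182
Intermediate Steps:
Function('j')(Y, c) = Mul(Add(-1, c), Add(Y, c)) (Function('j')(Y, c) = Mul(Add(Y, c), Add(-1, c)) = Mul(Add(-1, c), Add(Y, c)))
Function('T')(Q, r) = Add(Pow(Q, 2), Mul(-1, Q)) (Function('T')(Q, r) = Add(Pow(Q, 2), Mul(-1, Add(r, Mul(-1, r))), Mul(-1, Q), Mul(Add(r, Mul(-1, r)), Q)) = Add(Pow(Q, 2), Mul(-1, 0), Mul(-1, Q), Mul(0, Q)) = Add(Pow(Q, 2), 0, Mul(-1, Q), 0) = Add(Pow(Q, 2), Mul(-1, Q)))
Function('U')(Z, d) = Add(-30, Mul(-1, d)) (Function('U')(Z, d) = Mul(-1, Add(Mul(6, Add(-1, 6)), d)) = Mul(-1, Add(Mul(6, 5), d)) = Mul(-1, Add(30, d)) = Add(-30, Mul(-1, d)))
Mul(Add(Function('U')(-4, -1), 22), -26) = Mul(Add(Add(-30, Mul(-1, -1)), 22), -26) = Mul(Add(Add(-30, 1), 22), -26) = Mul(Add(-29, 22), -26) = Mul(-7, -26) = 182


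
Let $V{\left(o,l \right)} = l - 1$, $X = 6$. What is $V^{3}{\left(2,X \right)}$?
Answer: $125$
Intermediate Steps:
$V{\left(o,l \right)} = -1 + l$ ($V{\left(o,l \right)} = l - 1 = -1 + l$)
$V^{3}{\left(2,X \right)} = \left(-1 + 6\right)^{3} = 5^{3} = 125$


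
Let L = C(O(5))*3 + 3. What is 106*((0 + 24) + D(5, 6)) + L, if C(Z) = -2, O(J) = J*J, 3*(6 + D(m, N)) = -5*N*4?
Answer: -2335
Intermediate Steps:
D(m, N) = -6 - 20*N/3 (D(m, N) = -6 + (-5*N*4)/3 = -6 + (-20*N)/3 = -6 - 20*N/3)
O(J) = J²
L = -3 (L = -2*3 + 3 = -6 + 3 = -3)
106*((0 + 24) + D(5, 6)) + L = 106*((0 + 24) + (-6 - 20/3*6)) - 3 = 106*(24 + (-6 - 40)) - 3 = 106*(24 - 46) - 3 = 106*(-22) - 3 = -2332 - 3 = -2335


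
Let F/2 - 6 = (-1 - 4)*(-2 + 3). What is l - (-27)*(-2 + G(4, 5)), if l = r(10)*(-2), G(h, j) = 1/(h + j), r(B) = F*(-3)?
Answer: -39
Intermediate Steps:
F = 2 (F = 12 + 2*((-1 - 4)*(-2 + 3)) = 12 + 2*(-5*1) = 12 + 2*(-5) = 12 - 10 = 2)
r(B) = -6 (r(B) = 2*(-3) = -6)
l = 12 (l = -6*(-2) = 12)
l - (-27)*(-2 + G(4, 5)) = 12 - (-27)*(-2 + 1/(4 + 5)) = 12 - (-27)*(-2 + 1/9) = 12 - (-27)*(-17)/9 = 12 - 1*51 = 12 - 51 = -39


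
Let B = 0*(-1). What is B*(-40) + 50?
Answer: 50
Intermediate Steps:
B = 0
B*(-40) + 50 = 0*(-40) + 50 = 0 + 50 = 50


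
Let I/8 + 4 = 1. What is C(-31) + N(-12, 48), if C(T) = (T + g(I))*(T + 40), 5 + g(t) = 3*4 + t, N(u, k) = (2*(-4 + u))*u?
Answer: -48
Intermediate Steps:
I = -24 (I = -32 + 8*1 = -32 + 8 = -24)
N(u, k) = u*(-8 + 2*u) (N(u, k) = (-8 + 2*u)*u = u*(-8 + 2*u))
g(t) = 7 + t (g(t) = -5 + (3*4 + t) = -5 + (12 + t) = 7 + t)
C(T) = (-17 + T)*(40 + T) (C(T) = (T + (7 - 24))*(T + 40) = (T - 17)*(40 + T) = (-17 + T)*(40 + T))
C(-31) + N(-12, 48) = (-680 + (-31)**2 + 23*(-31)) + 2*(-12)*(-4 - 12) = (-680 + 961 - 713) + 2*(-12)*(-16) = -432 + 384 = -48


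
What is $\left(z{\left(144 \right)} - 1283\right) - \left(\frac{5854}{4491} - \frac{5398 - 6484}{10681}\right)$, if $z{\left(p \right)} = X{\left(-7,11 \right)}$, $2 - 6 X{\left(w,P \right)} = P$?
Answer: $- \frac{123365552699}{95936742} \approx -1285.9$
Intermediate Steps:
$X{\left(w,P \right)} = \frac{1}{3} - \frac{P}{6}$
$z{\left(p \right)} = - \frac{3}{2}$ ($z{\left(p \right)} = \frac{1}{3} - \frac{11}{6} = - \frac{3}{2}$)
$\left(z{\left(144 \right)} - 1283\right) - \left(\frac{5854}{4491} - \frac{5398 - 6484}{10681}\right) = \left(- \frac{3}{2} - 1283\right) - \left(\frac{5854}{4491} - \frac{5398 - 6484}{10681}\right) = - \frac{2569}{2} - \left(\frac{5854}{4491} - \left(5398 - 6484\right) \frac{1}{10681}\right) = - \frac{2569}{2} - \frac{67403800}{47968371} = - \frac{123365552699}{95936742}$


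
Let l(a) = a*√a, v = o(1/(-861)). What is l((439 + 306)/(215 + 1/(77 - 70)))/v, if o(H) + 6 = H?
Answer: -1496705*√7853790/3906314004 ≈ -1.0738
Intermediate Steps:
o(H) = -6 + H
v = -5167/861 (v = -6 + 1/(-861) = -6 - 1/861 = -5167/861 ≈ -6.0012)
l(a) = a^(3/2)
l((439 + 306)/(215 + 1/(77 - 70)))/v = ((439 + 306)/(215 + 1/(77 - 70)))^(3/2)/(-5167/861) = (745/(215 + 1/7))^(3/2)*(-861/5167) = (745/(215 + ⅐))^(3/2)*(-861/5167) = (745/(1506/7))^(3/2)*(-861/5167) = (745*(7/1506))^(3/2)*(-861/5167) = (5215/1506)^(3/2)*(-861/5167) = (5215*√7853790/2268036)*(-861/5167) = -1496705*√7853790/3906314004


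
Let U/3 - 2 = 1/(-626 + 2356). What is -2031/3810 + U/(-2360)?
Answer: -277724201/518515600 ≈ -0.53561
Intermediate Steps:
U = 10383/1730 (U = 6 + 3/(-626 + 2356) = 6 + 3/1730 = 10383/1730 ≈ 6.0017)
-2031/3810 + U/(-2360) = -2031/3810 + (10383/1730)/(-2360) = -2031*1/3810 + (10383/1730)*(-1/2360) = -677/1270 - 10383/4082800 = -277724201/518515600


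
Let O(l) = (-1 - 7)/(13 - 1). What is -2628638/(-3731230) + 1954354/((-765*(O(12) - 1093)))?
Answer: 55831808243/18363248445 ≈ 3.0404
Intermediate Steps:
O(l) = -⅔ (O(l) = -8/12 = -8*1/12 = -⅔)
-2628638/(-3731230) + 1954354/((-765*(O(12) - 1093))) = -2628638/(-3731230) + 1954354/((-765*(-⅔ - 1093))) = -2628638*(-1/3731230) + 1954354/((-765*(-3281/3))) = 1314319/1865615 + 1954354/836655 = 1314319/1865615 + 1954354*(1/836655) = 1314319/1865615 + 114962/49215 = 55831808243/18363248445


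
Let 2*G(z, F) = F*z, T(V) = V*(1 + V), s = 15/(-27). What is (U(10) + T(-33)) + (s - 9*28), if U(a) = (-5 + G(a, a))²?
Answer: 25456/9 ≈ 2828.4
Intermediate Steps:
s = -5/9 (s = 15*(-1/27) = -5/9 ≈ -0.55556)
G(z, F) = F*z/2 (G(z, F) = (F*z)/2 = F*z/2)
U(a) = (-5 + a²/2)² (U(a) = (-5 + a*a/2)² = (-5 + a²/2)²)
(U(10) + T(-33)) + (s - 9*28) = ((-10 + 10²)²/4 - 33*(1 - 33)) + (-5/9 - 9*28) = ((-10 + 100)²/4 - 33*(-32)) + (-5/9 - 252) = ((¼)*90² + 1056) - 2273/9 = ((¼)*8100 + 1056) - 2273/9 = (2025 + 1056) - 2273/9 = 3081 - 2273/9 = 25456/9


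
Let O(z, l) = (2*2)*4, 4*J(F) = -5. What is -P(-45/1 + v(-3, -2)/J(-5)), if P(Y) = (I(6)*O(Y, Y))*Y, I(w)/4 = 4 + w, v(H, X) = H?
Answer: 27264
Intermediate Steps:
J(F) = -5/4 (J(F) = (1/4)*(-5) = -5/4)
O(z, l) = 16 (O(z, l) = 4*4 = 16)
I(w) = 16 + 4*w (I(w) = 4*(4 + w) = 16 + 4*w)
P(Y) = 640*Y (P(Y) = ((16 + 4*6)*16)*Y = ((16 + 24)*16)*Y = (40*16)*Y = 640*Y)
-P(-45/1 + v(-3, -2)/J(-5)) = -640*(-45/1 - 3/(-5/4)) = -640*(-45*1 - 3*(-4/5)) = -640*(-45 + 12/5) = -640*(-213)/5 = -1*(-27264) = 27264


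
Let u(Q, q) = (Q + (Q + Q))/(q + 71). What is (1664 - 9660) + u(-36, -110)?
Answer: -103912/13 ≈ -7993.2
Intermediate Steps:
u(Q, q) = 3*Q/(71 + q) (u(Q, q) = (Q + 2*Q)/(71 + q) = (3*Q)/(71 + q) = 3*Q/(71 + q))
(1664 - 9660) + u(-36, -110) = (1664 - 9660) + 3*(-36)/(71 - 110) = -7996 + 3*(-36)/(-39) = -7996 + 3*(-36)*(-1/39) = -7996 + 36/13 = -103912/13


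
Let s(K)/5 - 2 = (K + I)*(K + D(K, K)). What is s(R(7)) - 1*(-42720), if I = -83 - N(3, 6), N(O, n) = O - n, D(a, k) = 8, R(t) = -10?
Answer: 43630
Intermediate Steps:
I = -80 (I = -83 - (3 - 1*6) = -83 - (3 - 6) = -83 - 1*(-3) = -83 + 3 = -80)
s(K) = 10 + 5*(-80 + K)*(8 + K) (s(K) = 10 + 5*((K - 80)*(K + 8)) = 10 + 5*((-80 + K)*(8 + K)) = 10 + 5*(-80 + K)*(8 + K))
s(R(7)) - 1*(-42720) = (-3190 - 360*(-10) + 5*(-10)²) - 1*(-42720) = (-3190 + 3600 + 5*100) + 42720 = (-3190 + 3600 + 500) + 42720 = 910 + 42720 = 43630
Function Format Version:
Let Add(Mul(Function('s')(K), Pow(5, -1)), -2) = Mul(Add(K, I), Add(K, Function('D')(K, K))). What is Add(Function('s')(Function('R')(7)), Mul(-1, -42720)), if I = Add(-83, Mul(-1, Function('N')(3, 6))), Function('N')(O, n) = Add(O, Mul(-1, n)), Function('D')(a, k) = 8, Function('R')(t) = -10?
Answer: 43630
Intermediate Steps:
I = -80 (I = Add(-83, Mul(-1, Add(3, Mul(-1, 6)))) = Add(-83, Mul(-1, Add(3, -6))) = Add(-83, Mul(-1, -3)) = Add(-83, 3) = -80)
Function('s')(K) = Add(10, Mul(5, Add(-80, K), Add(8, K))) (Function('s')(K) = Add(10, Mul(5, Mul(Add(K, -80), Add(K, 8)))) = Add(10, Mul(5, Mul(Add(-80, K), Add(8, K)))) = Add(10, Mul(5, Add(-80, K), Add(8, K))))
Add(Function('s')(Function('R')(7)), Mul(-1, -42720)) = Add(Add(-3190, Mul(-360, -10), Mul(5, Pow(-10, 2))), Mul(-1, -42720)) = Add(Add(-3190, 3600, Mul(5, 100)), 42720) = Add(Add(-3190, 3600, 500), 42720) = Add(910, 42720) = 43630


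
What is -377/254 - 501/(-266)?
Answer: 6743/16891 ≈ 0.39921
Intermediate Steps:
-377/254 - 501/(-266) = -377*1/254 - 501*(-1/266) = -377/254 + 501/266 = 6743/16891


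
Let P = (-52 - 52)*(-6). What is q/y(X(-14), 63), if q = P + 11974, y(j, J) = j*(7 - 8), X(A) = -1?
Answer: 12598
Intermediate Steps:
P = 624 (P = -104*(-6) = 624)
y(j, J) = -j (y(j, J) = j*(-1) = -j)
q = 12598 (q = 624 + 11974 = 12598)
q/y(X(-14), 63) = 12598/((-1*(-1))) = 12598/1 = 12598*1 = 12598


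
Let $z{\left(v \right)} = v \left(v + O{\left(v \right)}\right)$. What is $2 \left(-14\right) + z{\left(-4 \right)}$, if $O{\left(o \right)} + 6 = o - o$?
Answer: $12$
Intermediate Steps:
$O{\left(o \right)} = -6$ ($O{\left(o \right)} = -6 + \left(o - o\right) = -6 + 0 = -6$)
$z{\left(v \right)} = v \left(-6 + v\right)$ ($z{\left(v \right)} = v \left(v - 6\right) = v \left(-6 + v\right)$)
$2 \left(-14\right) + z{\left(-4 \right)} = 2 \left(-14\right) - 4 \left(-6 - 4\right) = -28 - -40 = -28 + 40 = 12$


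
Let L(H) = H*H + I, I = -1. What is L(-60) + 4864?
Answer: 8463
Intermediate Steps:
L(H) = -1 + H**2 (L(H) = H*H - 1 = H**2 - 1 = -1 + H**2)
L(-60) + 4864 = (-1 + (-60)**2) + 4864 = (-1 + 3600) + 4864 = 3599 + 4864 = 8463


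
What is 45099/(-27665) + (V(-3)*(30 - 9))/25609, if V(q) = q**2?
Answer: -1149711606/708472985 ≈ -1.6228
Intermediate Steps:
45099/(-27665) + (V(-3)*(30 - 9))/25609 = 45099/(-27665) + ((-3)**2*(30 - 9))/25609 = 45099*(-1/27665) + (9*21)*(1/25609) = -45099/27665 + 189*(1/25609) = -45099/27665 + 189/25609 = -1149711606/708472985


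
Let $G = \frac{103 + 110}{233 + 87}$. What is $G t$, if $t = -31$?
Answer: $- \frac{6603}{320} \approx -20.634$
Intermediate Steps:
$G = \frac{213}{320} \approx 0.66562$
$G t = \frac{213}{320} \left(-31\right) = - \frac{6603}{320}$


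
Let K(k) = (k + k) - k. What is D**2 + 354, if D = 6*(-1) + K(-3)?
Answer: 435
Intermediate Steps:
K(k) = k (K(k) = 2*k - k = k)
D = -9 (D = 6*(-1) - 3 = -6 - 3 = -9)
D**2 + 354 = (-9)**2 + 354 = 81 + 354 = 435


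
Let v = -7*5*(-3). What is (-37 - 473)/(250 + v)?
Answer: -102/71 ≈ -1.4366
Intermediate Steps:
v = 105 (v = -35*(-3) = 105)
(-37 - 473)/(250 + v) = (-37 - 473)/(250 + 105) = -510/355 = -510*1/355 = -102/71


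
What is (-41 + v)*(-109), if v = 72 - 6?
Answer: -2725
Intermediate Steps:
v = 66
(-41 + v)*(-109) = (-41 + 66)*(-109) = 25*(-109) = -2725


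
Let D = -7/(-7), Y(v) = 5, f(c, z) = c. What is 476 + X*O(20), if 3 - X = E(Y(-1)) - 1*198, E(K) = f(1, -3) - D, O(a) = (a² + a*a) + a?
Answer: 165296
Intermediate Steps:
O(a) = a + 2*a² (O(a) = (a² + a²) + a = 2*a² + a = a + 2*a²)
D = 1 (D = -7*(-⅐) = 1)
E(K) = 0 (E(K) = 1 - 1*1 = 1 - 1 = 0)
X = 201 (X = 3 - (0 - 1*198) = 3 - (0 - 198) = 3 - 1*(-198) = 3 + 198 = 201)
476 + X*O(20) = 476 + 201*(20*(1 + 2*20)) = 476 + 201*(20*(1 + 40)) = 476 + 201*(20*41) = 476 + 201*820 = 476 + 164820 = 165296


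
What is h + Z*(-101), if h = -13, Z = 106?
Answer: -10719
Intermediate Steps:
h + Z*(-101) = -13 + 106*(-101) = -13 - 10706 = -10719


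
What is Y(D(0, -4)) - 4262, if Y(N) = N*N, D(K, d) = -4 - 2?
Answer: -4226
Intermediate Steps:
D(K, d) = -6
Y(N) = N²
Y(D(0, -4)) - 4262 = (-6)² - 4262 = 36 - 4262 = -4226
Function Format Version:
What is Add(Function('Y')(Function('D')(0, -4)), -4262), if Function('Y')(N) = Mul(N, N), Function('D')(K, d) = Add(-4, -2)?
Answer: -4226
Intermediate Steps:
Function('D')(K, d) = -6
Function('Y')(N) = Pow(N, 2)
Add(Function('Y')(Function('D')(0, -4)), -4262) = Add(Pow(-6, 2), -4262) = Add(36, -4262) = -4226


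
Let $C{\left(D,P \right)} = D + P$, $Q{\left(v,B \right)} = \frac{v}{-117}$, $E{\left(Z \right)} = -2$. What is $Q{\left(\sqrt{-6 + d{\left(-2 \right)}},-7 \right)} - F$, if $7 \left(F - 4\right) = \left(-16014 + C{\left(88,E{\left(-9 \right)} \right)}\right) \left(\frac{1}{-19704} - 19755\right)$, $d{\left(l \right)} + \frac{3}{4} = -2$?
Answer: $- \frac{110714548325}{2463} - \frac{i \sqrt{35}}{234} \approx -4.4951 \cdot 10^{7} - 0.025282 i$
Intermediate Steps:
$d{\left(l \right)} = - \frac{11}{4}$ ($d{\left(l \right)} = - \frac{3}{4} - 2 = - \frac{11}{4}$)
$Q{\left(v,B \right)} = - \frac{v}{117}$ ($Q{\left(v,B \right)} = v \left(- \frac{1}{117}\right) = - \frac{v}{117}$)
$F = \frac{110714548325}{2463}$ ($F = 4 + \frac{\left(-16014 + \left(88 - 2\right)\right) \left(\frac{1}{-19704} - 19755\right)}{7} = 4 + \frac{\left(-16014 + 86\right) \left(- \frac{1}{19704} - 19755\right)}{7} = 4 + \frac{\left(-15928\right) \left(- \frac{389252521}{19704}\right)}{7} = 4 + \frac{1}{7} \cdot \frac{775001769311}{2463} = 4 + \frac{110714538473}{2463} = \frac{110714548325}{2463} \approx 4.4951 \cdot 10^{7}$)
$Q{\left(\sqrt{-6 + d{\left(-2 \right)}},-7 \right)} - F = - \frac{\sqrt{-6 - \frac{11}{4}}}{117} - \frac{110714548325}{2463} = - \frac{\sqrt{- \frac{35}{4}}}{117} - \frac{110714548325}{2463} = - \frac{\frac{1}{2} i \sqrt{35}}{117} - \frac{110714548325}{2463} = - \frac{i \sqrt{35}}{234} - \frac{110714548325}{2463} = - \frac{110714548325}{2463} - \frac{i \sqrt{35}}{234}$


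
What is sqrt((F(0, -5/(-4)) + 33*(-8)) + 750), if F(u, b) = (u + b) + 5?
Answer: sqrt(1969)/2 ≈ 22.187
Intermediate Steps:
F(u, b) = 5 + b + u (F(u, b) = (b + u) + 5 = 5 + b + u)
sqrt((F(0, -5/(-4)) + 33*(-8)) + 750) = sqrt(((5 - 5/(-4) + 0) + 33*(-8)) + 750) = sqrt(((5 - 5*(-1/4) + 0) - 264) + 750) = sqrt(((5 + 5/4 + 0) - 264) + 750) = sqrt((25/4 - 264) + 750) = sqrt(-1031/4 + 750) = sqrt(1969/4) = sqrt(1969)/2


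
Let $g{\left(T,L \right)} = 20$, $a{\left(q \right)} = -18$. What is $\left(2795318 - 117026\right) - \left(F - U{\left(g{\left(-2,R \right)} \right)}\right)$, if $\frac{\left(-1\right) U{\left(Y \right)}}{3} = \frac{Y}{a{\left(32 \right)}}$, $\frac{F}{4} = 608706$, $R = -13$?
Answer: $\frac{730414}{3} \approx 2.4347 \cdot 10^{5}$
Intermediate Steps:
$F = 2434824$ ($F = 4 \cdot 608706 = 2434824$)
$U{\left(Y \right)} = \frac{Y}{6}$ ($U{\left(Y \right)} = - 3 \frac{Y}{-18} = - 3 Y \left(- \frac{1}{18}\right) = - 3 \left(- \frac{Y}{18}\right) = \frac{Y}{6}$)
$\left(2795318 - 117026\right) - \left(F - U{\left(g{\left(-2,R \right)} \right)}\right) = \left(2795318 - 117026\right) + \left(\frac{1}{6} \cdot 20 - 2434824\right) = 2678292 + \left(\frac{10}{3} - 2434824\right) = 2678292 - \frac{7304462}{3} = \frac{730414}{3}$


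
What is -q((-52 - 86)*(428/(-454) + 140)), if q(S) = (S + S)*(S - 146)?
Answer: -38240094078000/51529 ≈ -7.4211e+8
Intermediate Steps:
q(S) = 2*S*(-146 + S) (q(S) = (2*S)*(-146 + S) = 2*S*(-146 + S))
-q((-52 - 86)*(428/(-454) + 140)) = -2*(-52 - 86)*(428/(-454) + 140)*(-146 + (-52 - 86)*(428/(-454) + 140)) = -2*(-138*(428*(-1/454) + 140))*(-146 - 138*(428*(-1/454) + 140)) = -2*(-138*(-214/227 + 140))*(-146 - 138*(-214/227 + 140)) = -2*(-138*31566/227)*(-146 - 138*31566/227) = -2*(-4356108)*(-146 - 4356108/227)/227 = -2*(-4356108)*(-4389250)/(227*227) = -1*38240094078000/51529 = -38240094078000/51529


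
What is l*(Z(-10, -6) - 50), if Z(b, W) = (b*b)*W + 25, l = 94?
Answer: -58750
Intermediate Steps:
Z(b, W) = 25 + W*b² (Z(b, W) = b²*W + 25 = W*b² + 25 = 25 + W*b²)
l*(Z(-10, -6) - 50) = 94*((25 - 6*(-10)²) - 50) = 94*((25 - 6*100) - 50) = 94*((25 - 600) - 50) = 94*(-575 - 50) = 94*(-625) = -58750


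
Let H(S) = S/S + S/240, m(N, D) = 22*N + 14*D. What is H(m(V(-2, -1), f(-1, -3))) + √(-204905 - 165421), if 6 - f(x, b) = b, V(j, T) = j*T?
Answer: 41/24 + I*√370326 ≈ 1.7083 + 608.54*I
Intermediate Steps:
V(j, T) = T*j
f(x, b) = 6 - b
m(N, D) = 14*D + 22*N
H(S) = 1 + S/240 (H(S) = 1 + S*(1/240) = 1 + S/240)
H(m(V(-2, -1), f(-1, -3))) + √(-204905 - 165421) = (1 + (14*(6 - 1*(-3)) + 22*(-1*(-2)))/240) + √(-204905 - 165421) = (1 + (14*(6 + 3) + 22*2)/240) + √(-370326) = (1 + (14*9 + 44)/240) + I*√370326 = (1 + (126 + 44)/240) + I*√370326 = (1 + (1/240)*170) + I*√370326 = (1 + 17/24) + I*√370326 = 41/24 + I*√370326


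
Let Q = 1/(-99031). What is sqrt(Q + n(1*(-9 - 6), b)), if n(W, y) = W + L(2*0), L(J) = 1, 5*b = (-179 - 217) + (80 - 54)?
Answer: I*sqrt(137300044485)/99031 ≈ 3.7417*I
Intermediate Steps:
Q = -1/99031 ≈ -1.0098e-5
b = -74 (b = ((-179 - 217) + (80 - 54))/5 = (-396 + 26)/5 = (1/5)*(-370) = -74)
n(W, y) = 1 + W (n(W, y) = W + 1 = 1 + W)
sqrt(Q + n(1*(-9 - 6), b)) = sqrt(-1/99031 + (1 + 1*(-9 - 6))) = sqrt(-1/99031 + (1 + 1*(-15))) = sqrt(-1/99031 + (1 - 15)) = sqrt(-1/99031 - 14) = sqrt(-1386435/99031) = I*sqrt(137300044485)/99031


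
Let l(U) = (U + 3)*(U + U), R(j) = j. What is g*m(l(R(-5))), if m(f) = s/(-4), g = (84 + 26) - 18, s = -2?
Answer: 46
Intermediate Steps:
l(U) = 2*U*(3 + U) (l(U) = (3 + U)*(2*U) = 2*U*(3 + U))
g = 92 (g = 110 - 18 = 92)
m(f) = 1/2 (m(f) = -2/(-4) = -2*(-1/4) = 1/2)
g*m(l(R(-5))) = 92*(1/2) = 46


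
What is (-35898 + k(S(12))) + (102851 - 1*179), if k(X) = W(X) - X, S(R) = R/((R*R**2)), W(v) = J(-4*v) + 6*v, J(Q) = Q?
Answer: 9615457/144 ≈ 66774.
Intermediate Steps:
W(v) = 2*v (W(v) = -4*v + 6*v = 2*v)
S(R) = R**(-2) (S(R) = R/(R**3) = R/R**3 = R**(-2))
k(X) = X (k(X) = 2*X - X = X)
(-35898 + k(S(12))) + (102851 - 1*179) = (-35898 + 12**(-2)) + (102851 - 1*179) = (-35898 + 1/144) + (102851 - 179) = -5169311/144 + 102672 = 9615457/144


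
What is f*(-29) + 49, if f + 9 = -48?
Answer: 1702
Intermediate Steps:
f = -57 (f = -9 - 48 = -57)
f*(-29) + 49 = -57*(-29) + 49 = 1653 + 49 = 1702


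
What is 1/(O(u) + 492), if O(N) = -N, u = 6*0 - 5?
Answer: 1/497 ≈ 0.0020121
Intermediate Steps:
u = -5 (u = 0 - 5 = -5)
1/(O(u) + 492) = 1/(-1*(-5) + 492) = 1/(5 + 492) = 1/497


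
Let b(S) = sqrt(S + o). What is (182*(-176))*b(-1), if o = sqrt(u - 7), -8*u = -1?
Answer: -16016*sqrt(-4 + I*sqrt(110)) ≈ -30441.0 - 44189.0*I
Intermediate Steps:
u = 1/8 (u = -1/8*(-1) = 1/8 ≈ 0.12500)
o = I*sqrt(110)/4 (o = sqrt(1/8 - 7) = sqrt(-55/8) = I*sqrt(110)/4 ≈ 2.622*I)
b(S) = sqrt(S + I*sqrt(110)/4)
(182*(-176))*b(-1) = (182*(-176))*(sqrt(4*(-1) + I*sqrt(110))/2) = -16016*sqrt(-4 + I*sqrt(110))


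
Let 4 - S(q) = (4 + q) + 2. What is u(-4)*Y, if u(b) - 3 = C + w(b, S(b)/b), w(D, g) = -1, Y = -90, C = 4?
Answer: -540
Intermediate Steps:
S(q) = -2 - q (S(q) = 4 - ((4 + q) + 2) = 4 - (6 + q) = 4 + (-6 - q) = -2 - q)
u(b) = 6 (u(b) = 3 + (4 - 1) = 3 + 3 = 6)
u(-4)*Y = 6*(-90) = -540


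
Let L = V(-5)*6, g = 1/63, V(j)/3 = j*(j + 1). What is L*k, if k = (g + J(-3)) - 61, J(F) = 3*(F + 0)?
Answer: -176360/7 ≈ -25194.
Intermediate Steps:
J(F) = 3*F
V(j) = 3*j*(1 + j) (V(j) = 3*(j*(j + 1)) = 3*(j*(1 + j)) = 3*j*(1 + j))
g = 1/63 ≈ 0.015873
L = 360 (L = (3*(-5)*(1 - 5))*6 = (3*(-5)*(-4))*6 = 60*6 = 360)
k = -4409/63 (k = (1/63 + 3*(-3)) - 61 = (1/63 - 9) - 61 = -566/63 - 61 = -4409/63 ≈ -69.984)
L*k = 360*(-4409/63) = -176360/7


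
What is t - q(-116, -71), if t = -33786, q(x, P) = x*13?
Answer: -32278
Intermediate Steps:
q(x, P) = 13*x
t - q(-116, -71) = -33786 - 13*(-116) = -33786 - 1*(-1508) = -33786 + 1508 = -32278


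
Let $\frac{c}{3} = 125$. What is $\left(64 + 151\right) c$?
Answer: $80625$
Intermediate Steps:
$c = 375$ ($c = 3 \cdot 125 = 375$)
$\left(64 + 151\right) c = \left(64 + 151\right) 375 = 215 \cdot 375 = 80625$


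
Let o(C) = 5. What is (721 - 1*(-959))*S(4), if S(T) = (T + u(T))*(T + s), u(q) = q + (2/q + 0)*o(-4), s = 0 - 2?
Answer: 35280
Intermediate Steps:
s = -2
u(q) = q + 10/q (u(q) = q + (2/q + 0)*5 = q + (2/q)*5 = q + 10/q)
S(T) = (-2 + T)*(2*T + 10/T) (S(T) = (T + (T + 10/T))*(T - 2) = (2*T + 10/T)*(-2 + T) = (-2 + T)*(2*T + 10/T))
(721 - 1*(-959))*S(4) = (721 - 1*(-959))*(10 - 20/4 - 4*4 + 2*4**2) = (721 + 959)*(10 - 20*1/4 - 16 + 2*16) = 1680*(10 - 5 - 16 + 32) = 1680*21 = 35280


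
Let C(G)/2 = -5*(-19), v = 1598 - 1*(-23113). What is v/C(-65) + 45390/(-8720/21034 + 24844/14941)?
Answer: 169998808794846/4658362715 ≈ 36493.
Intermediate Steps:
v = 24711 (v = 1598 + 23113 = 24711)
C(G) = 190 (C(G) = 2*(-5*(-19)) = 2*95 = 190)
v/C(-65) + 45390/(-8720/21034 + 24844/14941) = 24711/190 + 45390/(-8720/21034 + 24844/14941) = 24711*(1/190) + 45390/(-8720*1/21034 + 24844*(1/14941)) = 24711/190 + 45390/(-4360/10517 + 24844/14941) = 24711/190 + 45390/(196141588/157134497) = 24711/190 + 45390*(157134497/196141588) = 24711/190 + 3566167409415/98070794 = 169998808794846/4658362715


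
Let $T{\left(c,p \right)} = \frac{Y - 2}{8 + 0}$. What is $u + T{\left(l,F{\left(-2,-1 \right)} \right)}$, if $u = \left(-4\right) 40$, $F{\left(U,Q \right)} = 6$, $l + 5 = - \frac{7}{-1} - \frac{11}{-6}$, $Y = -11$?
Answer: $- \frac{1293}{8} \approx -161.63$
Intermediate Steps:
$l = \frac{23}{6}$ ($l = -5 - \left(-7 - \frac{11}{6}\right) = -5 - - \frac{53}{6} = -5 + \left(7 + \frac{11}{6}\right) = -5 + \frac{53}{6} = \frac{23}{6} \approx 3.8333$)
$T{\left(c,p \right)} = - \frac{13}{8}$ ($T{\left(c,p \right)} = \frac{-11 - 2}{8 + 0} = - \frac{13}{8}$)
$u = -160$
$u + T{\left(l,F{\left(-2,-1 \right)} \right)} = -160 - \frac{13}{8} = - \frac{1293}{8}$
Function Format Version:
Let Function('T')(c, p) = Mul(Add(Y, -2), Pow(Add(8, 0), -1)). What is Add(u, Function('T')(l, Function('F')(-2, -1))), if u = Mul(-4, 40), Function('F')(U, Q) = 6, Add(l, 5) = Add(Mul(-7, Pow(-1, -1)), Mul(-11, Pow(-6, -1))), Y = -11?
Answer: Rational(-1293, 8) ≈ -161.63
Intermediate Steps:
l = Rational(23, 6) (l = Add(-5, Add(Mul(-7, Pow(-1, -1)), Mul(-11, Pow(-6, -1)))) = Add(-5, Add(Mul(-7, -1), Mul(-11, Rational(-1, 6)))) = Add(-5, Add(7, Rational(11, 6))) = Add(-5, Rational(53, 6)) = Rational(23, 6) ≈ 3.8333)
Function('T')(c, p) = Rational(-13, 8) (Function('T')(c, p) = Mul(Add(-11, -2), Pow(Add(8, 0), -1)) = Mul(-13, Pow(8, -1)) = Mul(-13, Rational(1, 8)) = Rational(-13, 8))
u = -160
Add(u, Function('T')(l, Function('F')(-2, -1))) = Add(-160, Rational(-13, 8)) = Rational(-1293, 8)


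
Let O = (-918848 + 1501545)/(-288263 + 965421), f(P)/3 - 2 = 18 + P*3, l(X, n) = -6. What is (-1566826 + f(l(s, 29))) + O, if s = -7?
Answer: -1060984114863/677158 ≈ -1.5668e+6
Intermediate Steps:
f(P) = 60 + 9*P (f(P) = 6 + 3*(18 + P*3) = 6 + 3*(18 + 3*P) = 6 + (54 + 9*P) = 60 + 9*P)
O = 582697/677158 ≈ 0.86050
(-1566826 + f(l(s, 29))) + O = (-1566826 + (60 + 9*(-6))) + 582697/677158 = (-1566826 + (60 - 54)) + 582697/677158 = (-1566826 + 6) + 582697/677158 = -1566820 + 582697/677158 = -1060984114863/677158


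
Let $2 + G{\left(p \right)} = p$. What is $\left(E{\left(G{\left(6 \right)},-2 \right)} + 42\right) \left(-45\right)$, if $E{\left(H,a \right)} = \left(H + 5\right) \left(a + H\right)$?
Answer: $-2700$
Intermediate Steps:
$G{\left(p \right)} = -2 + p$
$E{\left(H,a \right)} = \left(5 + H\right) \left(H + a\right)$
$\left(E{\left(G{\left(6 \right)},-2 \right)} + 42\right) \left(-45\right) = \left(\left(\left(-2 + 6\right)^{2} + 5 \left(-2 + 6\right) + 5 \left(-2\right) + \left(-2 + 6\right) \left(-2\right)\right) + 42\right) \left(-45\right) = \left(\left(4^{2} + 5 \cdot 4 - 10 + 4 \left(-2\right)\right) + 42\right) \left(-45\right) = \left(\left(16 + 20 - 10 - 8\right) + 42\right) \left(-45\right) = \left(18 + 42\right) \left(-45\right) = 60 \left(-45\right) = -2700$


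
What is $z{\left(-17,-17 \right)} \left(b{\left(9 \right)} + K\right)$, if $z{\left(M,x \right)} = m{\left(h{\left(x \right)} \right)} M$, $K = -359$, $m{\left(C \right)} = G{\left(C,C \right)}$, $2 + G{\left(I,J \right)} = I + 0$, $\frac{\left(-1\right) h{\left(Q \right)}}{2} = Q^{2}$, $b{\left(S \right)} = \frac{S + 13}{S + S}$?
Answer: $- \frac{31749200}{9} \approx -3.5277 \cdot 10^{6}$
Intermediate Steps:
$b{\left(S \right)} = \frac{13 + S}{2 S}$
$h{\left(Q \right)} = - 2 Q^{2}$
$G{\left(I,J \right)} = -2 + I$ ($G{\left(I,J \right)} = -2 + \left(I + 0\right) = -2 + I$)
$m{\left(C \right)} = -2 + C$
$z{\left(M,x \right)} = M \left(-2 - 2 x^{2}\right)$ ($z{\left(M,x \right)} = \left(-2 - 2 x^{2}\right) M = M \left(-2 - 2 x^{2}\right)$)
$z{\left(-17,-17 \right)} \left(b{\left(9 \right)} + K\right) = \left(-2\right) \left(-17\right) \left(1 + \left(-17\right)^{2}\right) \left(\frac{13 + 9}{2 \cdot 9} - 359\right) = \left(-2\right) \left(-17\right) \left(1 + 289\right) \left(\frac{1}{2} \cdot \frac{1}{9} \cdot 22 - 359\right) = \left(-2\right) \left(-17\right) 290 \left(\frac{11}{9} - 359\right) = 9860 \left(- \frac{3220}{9}\right) = - \frac{31749200}{9}$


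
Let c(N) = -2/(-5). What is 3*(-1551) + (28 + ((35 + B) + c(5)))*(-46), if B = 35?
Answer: -45897/5 ≈ -9179.4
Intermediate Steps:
c(N) = 2/5 (c(N) = -2*(-1/5) = 2/5)
3*(-1551) + (28 + ((35 + B) + c(5)))*(-46) = 3*(-1551) + (28 + ((35 + 35) + 2/5))*(-46) = -4653 + (28 + (70 + 2/5))*(-46) = -4653 + (28 + 352/5)*(-46) = -4653 + (492/5)*(-46) = -4653 - 22632/5 = -45897/5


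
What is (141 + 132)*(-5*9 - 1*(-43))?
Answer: -546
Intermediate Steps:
(141 + 132)*(-5*9 - 1*(-43)) = 273*(-45 + 43) = 273*(-2) = -546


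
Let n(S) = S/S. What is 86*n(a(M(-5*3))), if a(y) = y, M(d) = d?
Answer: 86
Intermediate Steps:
n(S) = 1
86*n(a(M(-5*3))) = 86*1 = 86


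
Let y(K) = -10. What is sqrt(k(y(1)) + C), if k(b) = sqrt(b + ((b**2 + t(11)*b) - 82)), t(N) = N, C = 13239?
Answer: sqrt(13239 + I*sqrt(102)) ≈ 115.06 + 0.0439*I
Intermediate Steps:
k(b) = sqrt(-82 + b**2 + 12*b) (k(b) = sqrt(b + ((b**2 + 11*b) - 82)) = sqrt(b + (-82 + b**2 + 11*b)) = sqrt(-82 + b**2 + 12*b))
sqrt(k(y(1)) + C) = sqrt(sqrt(-82 + (-10)**2 + 12*(-10)) + 13239) = sqrt(sqrt(-82 + 100 - 120) + 13239) = sqrt(sqrt(-102) + 13239) = sqrt(I*sqrt(102) + 13239) = sqrt(13239 + I*sqrt(102))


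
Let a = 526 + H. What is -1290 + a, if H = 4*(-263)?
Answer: -1816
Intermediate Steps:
H = -1052
a = -526 (a = 526 - 1052 = -526)
-1290 + a = -1290 - 526 = -1816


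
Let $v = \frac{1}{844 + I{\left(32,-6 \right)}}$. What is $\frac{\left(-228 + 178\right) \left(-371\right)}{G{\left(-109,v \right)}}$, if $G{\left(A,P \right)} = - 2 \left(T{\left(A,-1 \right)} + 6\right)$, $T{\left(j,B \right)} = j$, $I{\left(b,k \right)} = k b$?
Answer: $\frac{9275}{103} \approx 90.049$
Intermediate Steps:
$I{\left(b,k \right)} = b k$
$v = \frac{1}{652}$ ($v = \frac{1}{844 + 32 \left(-6\right)} = \frac{1}{844 - 192} = \frac{1}{652} \approx 0.0015337$)
$G{\left(A,P \right)} = -12 - 2 A$ ($G{\left(A,P \right)} = - 2 \left(A + 6\right) = - 2 \left(6 + A\right) = -12 - 2 A$)
$\frac{\left(-228 + 178\right) \left(-371\right)}{G{\left(-109,v \right)}} = \frac{\left(-228 + 178\right) \left(-371\right)}{-12 - -218} = \frac{\left(-50\right) \left(-371\right)}{-12 + 218} = \frac{18550}{206} = 18550 \cdot \frac{1}{206} = \frac{9275}{103}$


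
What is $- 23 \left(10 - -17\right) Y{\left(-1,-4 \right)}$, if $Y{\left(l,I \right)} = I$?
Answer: $2484$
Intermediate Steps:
$- 23 \left(10 - -17\right) Y{\left(-1,-4 \right)} = - 23 \left(10 - -17\right) \left(-4\right) = - 23 \left(10 + 17\right) \left(-4\right) = \left(-23\right) 27 \left(-4\right) = \left(-621\right) \left(-4\right) = 2484$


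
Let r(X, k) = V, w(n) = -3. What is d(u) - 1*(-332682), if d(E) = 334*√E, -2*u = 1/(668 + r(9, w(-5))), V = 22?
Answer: 332682 + 167*I*√345/345 ≈ 3.3268e+5 + 8.991*I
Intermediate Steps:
r(X, k) = 22
u = -1/1380 (u = -1/(2*(668 + 22)) = -½/690 = -½*1/690 = -1/1380 ≈ -0.00072464)
d(u) - 1*(-332682) = 334*√(-1/1380) - 1*(-332682) = 334*(I*√345/690) + 332682 = 167*I*√345/345 + 332682 = 332682 + 167*I*√345/345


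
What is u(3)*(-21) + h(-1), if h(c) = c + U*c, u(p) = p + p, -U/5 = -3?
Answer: -142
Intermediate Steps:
U = 15 (U = -5*(-3) = 15)
u(p) = 2*p
h(c) = 16*c (h(c) = c + 15*c = 16*c)
u(3)*(-21) + h(-1) = (2*3)*(-21) + 16*(-1) = 6*(-21) - 16 = -126 - 16 = -142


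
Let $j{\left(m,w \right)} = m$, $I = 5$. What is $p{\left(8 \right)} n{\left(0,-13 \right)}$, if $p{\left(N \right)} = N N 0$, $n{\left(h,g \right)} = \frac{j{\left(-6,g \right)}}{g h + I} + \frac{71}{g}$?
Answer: $0$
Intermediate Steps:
$n{\left(h,g \right)} = - \frac{6}{5 + g h} + \frac{71}{g}$ ($n{\left(h,g \right)} = - \frac{6}{g h + 5} + \frac{71}{g} = - \frac{6}{5 + g h} + \frac{71}{g}$)
$p{\left(N \right)} = 0$ ($p{\left(N \right)} = N^{2} \cdot 0 = 0$)
$p{\left(8 \right)} n{\left(0,-13 \right)} = 0 \frac{355 - -78 + 71 \left(-13\right) 0}{\left(-13\right) \left(5 - 0\right)} = 0 \left(- \frac{355 + 78 + 0}{13 \left(5 + 0\right)}\right) = 0 \left(\left(- \frac{1}{13}\right) \frac{1}{5} \cdot 433\right) = 0 \left(- \frac{433}{65}\right) = 0$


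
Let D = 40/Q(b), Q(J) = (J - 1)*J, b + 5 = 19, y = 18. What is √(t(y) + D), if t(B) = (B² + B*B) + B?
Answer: √5516966/91 ≈ 25.811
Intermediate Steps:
b = 14 (b = -5 + 19 = 14)
t(B) = B + 2*B² (t(B) = (B² + B²) + B = 2*B² + B = B + 2*B²)
Q(J) = J*(-1 + J) (Q(J) = (-1 + J)*J = J*(-1 + J))
D = 20/91 (D = 40/((14*(-1 + 14))) = 40/((14*13)) = 40/182 = 40*(1/182) = 20/91 ≈ 0.21978)
√(t(y) + D) = √(18*(1 + 2*18) + 20/91) = √(18*(1 + 36) + 20/91) = √(18*37 + 20/91) = √(666 + 20/91) = √(60626/91) = √5516966/91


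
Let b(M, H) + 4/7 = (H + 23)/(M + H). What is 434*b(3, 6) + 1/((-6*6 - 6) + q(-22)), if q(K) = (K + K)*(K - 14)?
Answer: 5321959/4626 ≈ 1150.4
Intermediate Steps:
q(K) = 2*K*(-14 + K) (q(K) = (2*K)*(-14 + K) = 2*K*(-14 + K))
b(M, H) = -4/7 + (23 + H)/(H + M) (b(M, H) = -4/7 + (H + 23)/(M + H) = -4/7 + (23 + H)/(H + M))
434*b(3, 6) + 1/((-6*6 - 6) + q(-22)) = 434*((161 - 4*3 + 3*6)/(7*(6 + 3))) + 1/((-6*6 - 6) + 2*(-22)*(-14 - 22)) = 434*((⅐)*(161 - 12 + 18)/9) + 1/((-36 - 6) + 2*(-22)*(-36)) = 434*((⅐)*(⅑)*167) + 1/(-42 + 1584) = 434*(167/63) + 1/1542 = 10354/9 + 1/1542 = 5321959/4626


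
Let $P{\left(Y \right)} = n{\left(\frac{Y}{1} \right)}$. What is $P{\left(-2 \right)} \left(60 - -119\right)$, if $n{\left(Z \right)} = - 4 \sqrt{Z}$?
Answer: $- 716 i \sqrt{2} \approx - 1012.6 i$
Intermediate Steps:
$P{\left(Y \right)} = - 4 \sqrt{Y}$ ($P{\left(Y \right)} = - 4 \sqrt{\frac{Y}{1}} = - 4 \sqrt{Y 1} = - 4 \sqrt{Y}$)
$P{\left(-2 \right)} \left(60 - -119\right) = - 4 \sqrt{-2} \left(60 - -119\right) = - 4 i \sqrt{2} \left(60 + 119\right) = - 4 i \sqrt{2} \cdot 179 = - 716 i \sqrt{2}$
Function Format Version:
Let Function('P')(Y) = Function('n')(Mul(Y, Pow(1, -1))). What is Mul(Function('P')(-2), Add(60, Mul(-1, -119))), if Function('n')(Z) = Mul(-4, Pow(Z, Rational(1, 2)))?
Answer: Mul(-716, I, Pow(2, Rational(1, 2))) ≈ Mul(-1012.6, I)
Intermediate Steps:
Function('P')(Y) = Mul(-4, Pow(Y, Rational(1, 2))) (Function('P')(Y) = Mul(-4, Pow(Mul(Y, Pow(1, -1)), Rational(1, 2))) = Mul(-4, Pow(Mul(Y, 1), Rational(1, 2))) = Mul(-4, Pow(Y, Rational(1, 2))))
Mul(Function('P')(-2), Add(60, Mul(-1, -119))) = Mul(Mul(-4, Pow(-2, Rational(1, 2))), Add(60, Mul(-1, -119))) = Mul(Mul(-4, Mul(I, Pow(2, Rational(1, 2)))), Add(60, 119)) = Mul(Mul(-4, I, Pow(2, Rational(1, 2))), 179) = Mul(-716, I, Pow(2, Rational(1, 2)))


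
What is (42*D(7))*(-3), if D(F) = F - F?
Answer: 0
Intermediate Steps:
D(F) = 0
(42*D(7))*(-3) = (42*0)*(-3) = 0*(-3) = 0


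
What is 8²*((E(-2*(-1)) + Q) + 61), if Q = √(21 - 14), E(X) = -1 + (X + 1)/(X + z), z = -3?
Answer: 3648 + 64*√7 ≈ 3817.3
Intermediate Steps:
E(X) = -1 + (1 + X)/(-3 + X) (E(X) = -1 + (X + 1)/(X - 3) = -1 + (1 + X)/(-3 + X))
Q = √7 ≈ 2.6458
8²*((E(-2*(-1)) + Q) + 61) = 8²*((4/(-3 - 2*(-1)) + √7) + 61) = 64*((4/(-3 + 2) + √7) + 61) = 64*((4/(-1) + √7) + 61) = 64*((4*(-1) + √7) + 61) = 64*((-4 + √7) + 61) = 64*(57 + √7) = 3648 + 64*√7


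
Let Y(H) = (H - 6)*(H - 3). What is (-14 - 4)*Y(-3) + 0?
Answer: -972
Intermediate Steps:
Y(H) = (-6 + H)*(-3 + H)
(-14 - 4)*Y(-3) + 0 = (-14 - 4)*(18 + (-3)² - 9*(-3)) + 0 = -18*(18 + 9 + 27) + 0 = -18*54 + 0 = -972 + 0 = -972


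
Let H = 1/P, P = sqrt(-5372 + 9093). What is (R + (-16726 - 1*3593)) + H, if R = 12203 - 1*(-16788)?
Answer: 528993/61 ≈ 8672.0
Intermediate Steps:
P = 61 (P = sqrt(3721) = 61)
R = 28991 (R = 12203 + 16788 = 28991)
H = 1/61 ≈ 0.016393
(R + (-16726 - 1*3593)) + H = (28991 + (-16726 - 1*3593)) + 1/61 = (28991 + (-16726 - 3593)) + 1/61 = (28991 - 20319) + 1/61 = 8672 + 1/61 = 528993/61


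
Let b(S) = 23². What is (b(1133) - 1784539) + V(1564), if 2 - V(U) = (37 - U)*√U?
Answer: -1784008 + 3054*√391 ≈ -1.7236e+6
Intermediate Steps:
V(U) = 2 - √U*(37 - U) (V(U) = 2 - (37 - U)*√U = 2 - √U*(37 - U))
b(S) = 529
(b(1133) - 1784539) + V(1564) = (529 - 1784539) + (2 + 1564^(3/2) - 74*√391) = -1784010 + (2 + 3128*√391 - 74*√391) = -1784010 + (2 + 3054*√391) = -1784008 + 3054*√391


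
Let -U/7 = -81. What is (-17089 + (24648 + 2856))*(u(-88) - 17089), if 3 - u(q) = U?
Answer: -183855995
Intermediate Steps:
U = 567 (U = -7*(-81) = 567)
u(q) = -564 (u(q) = 3 - 1*567 = 3 - 567 = -564)
(-17089 + (24648 + 2856))*(u(-88) - 17089) = (-17089 + (24648 + 2856))*(-564 - 17089) = (-17089 + 27504)*(-17653) = 10415*(-17653) = -183855995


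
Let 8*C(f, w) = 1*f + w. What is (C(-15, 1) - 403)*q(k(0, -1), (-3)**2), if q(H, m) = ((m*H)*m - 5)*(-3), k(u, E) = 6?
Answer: 2336217/4 ≈ 5.8405e+5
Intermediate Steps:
q(H, m) = 15 - 3*H*m**2 (q(H, m) = ((H*m)*m - 5)*(-3) = (H*m**2 - 5)*(-3) = (-5 + H*m**2)*(-3) = 15 - 3*H*m**2)
C(f, w) = f/8 + w/8 (C(f, w) = (1*f + w)/8 = (f + w)/8 = f/8 + w/8)
(C(-15, 1) - 403)*q(k(0, -1), (-3)**2) = (((1/8)*(-15) + (1/8)*1) - 403)*(15 - 3*6*((-3)**2)**2) = ((-15/8 + 1/8) - 403)*(15 - 3*6*9**2) = (-7/4 - 403)*(15 - 3*6*81) = -1619*(15 - 1458)/4 = -1619/4*(-1443) = 2336217/4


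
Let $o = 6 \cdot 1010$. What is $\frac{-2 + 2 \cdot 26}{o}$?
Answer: $\frac{5}{606} \approx 0.0082508$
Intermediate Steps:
$o = 6060$
$\frac{-2 + 2 \cdot 26}{o} = \frac{-2 + 2 \cdot 26}{6060} = \left(-2 + 52\right) \frac{1}{6060} = 50 \cdot \frac{1}{6060} = \frac{5}{606}$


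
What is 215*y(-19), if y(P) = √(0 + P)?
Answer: 215*I*√19 ≈ 937.16*I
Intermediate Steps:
y(P) = √P
215*y(-19) = 215*√(-19) = 215*(I*√19) = 215*I*√19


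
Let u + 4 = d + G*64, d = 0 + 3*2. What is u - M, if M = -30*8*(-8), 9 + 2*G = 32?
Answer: -1182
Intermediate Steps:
G = 23/2 (G = -9/2 + (½)*32 = -9/2 + 16 = 23/2 ≈ 11.500)
d = 6 (d = 0 + 6 = 6)
u = 738 (u = -4 + (6 + (23/2)*64) = -4 + (6 + 736) = -4 + 742 = 738)
M = 1920 (M = -240*(-8) = 1920)
u - M = 738 - 1*1920 = 738 - 1920 = -1182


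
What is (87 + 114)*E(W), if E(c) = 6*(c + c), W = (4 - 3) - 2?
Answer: -2412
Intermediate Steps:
W = -1 (W = 1 - 2 = -1)
E(c) = 12*c (E(c) = 6*(2*c) = 12*c)
(87 + 114)*E(W) = (87 + 114)*(12*(-1)) = 201*(-12) = -2412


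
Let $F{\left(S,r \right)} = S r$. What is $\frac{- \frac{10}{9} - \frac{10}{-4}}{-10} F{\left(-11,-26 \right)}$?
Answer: $- \frac{715}{18} \approx -39.722$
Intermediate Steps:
$\frac{- \frac{10}{9} - \frac{10}{-4}}{-10} F{\left(-11,-26 \right)} = \frac{- \frac{10}{9} - \frac{10}{-4}}{-10} \left(\left(-11\right) \left(-26\right)\right) = \left(\left(-10\right) \frac{1}{9} - - \frac{5}{2}\right) \left(- \frac{1}{10}\right) 286 = \left(- \frac{10}{9} + \frac{5}{2}\right) \left(- \frac{1}{10}\right) 286 = \frac{25}{18} \left(- \frac{1}{10}\right) 286 = \left(- \frac{5}{36}\right) 286 = - \frac{715}{18}$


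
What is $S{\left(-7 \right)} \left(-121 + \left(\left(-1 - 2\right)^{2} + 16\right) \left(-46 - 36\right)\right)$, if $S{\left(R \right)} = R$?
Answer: $15197$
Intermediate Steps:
$S{\left(-7 \right)} \left(-121 + \left(\left(-1 - 2\right)^{2} + 16\right) \left(-46 - 36\right)\right) = - 7 \left(-121 + \left(\left(-1 - 2\right)^{2} + 16\right) \left(-46 - 36\right)\right) = - 7 \left(-121 + \left(\left(-3\right)^{2} + 16\right) \left(-82\right)\right) = - 7 \left(-121 + \left(9 + 16\right) \left(-82\right)\right) = - 7 \left(-121 + 25 \left(-82\right)\right) = - 7 \left(-121 - 2050\right) = \left(-7\right) \left(-2171\right) = 15197$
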